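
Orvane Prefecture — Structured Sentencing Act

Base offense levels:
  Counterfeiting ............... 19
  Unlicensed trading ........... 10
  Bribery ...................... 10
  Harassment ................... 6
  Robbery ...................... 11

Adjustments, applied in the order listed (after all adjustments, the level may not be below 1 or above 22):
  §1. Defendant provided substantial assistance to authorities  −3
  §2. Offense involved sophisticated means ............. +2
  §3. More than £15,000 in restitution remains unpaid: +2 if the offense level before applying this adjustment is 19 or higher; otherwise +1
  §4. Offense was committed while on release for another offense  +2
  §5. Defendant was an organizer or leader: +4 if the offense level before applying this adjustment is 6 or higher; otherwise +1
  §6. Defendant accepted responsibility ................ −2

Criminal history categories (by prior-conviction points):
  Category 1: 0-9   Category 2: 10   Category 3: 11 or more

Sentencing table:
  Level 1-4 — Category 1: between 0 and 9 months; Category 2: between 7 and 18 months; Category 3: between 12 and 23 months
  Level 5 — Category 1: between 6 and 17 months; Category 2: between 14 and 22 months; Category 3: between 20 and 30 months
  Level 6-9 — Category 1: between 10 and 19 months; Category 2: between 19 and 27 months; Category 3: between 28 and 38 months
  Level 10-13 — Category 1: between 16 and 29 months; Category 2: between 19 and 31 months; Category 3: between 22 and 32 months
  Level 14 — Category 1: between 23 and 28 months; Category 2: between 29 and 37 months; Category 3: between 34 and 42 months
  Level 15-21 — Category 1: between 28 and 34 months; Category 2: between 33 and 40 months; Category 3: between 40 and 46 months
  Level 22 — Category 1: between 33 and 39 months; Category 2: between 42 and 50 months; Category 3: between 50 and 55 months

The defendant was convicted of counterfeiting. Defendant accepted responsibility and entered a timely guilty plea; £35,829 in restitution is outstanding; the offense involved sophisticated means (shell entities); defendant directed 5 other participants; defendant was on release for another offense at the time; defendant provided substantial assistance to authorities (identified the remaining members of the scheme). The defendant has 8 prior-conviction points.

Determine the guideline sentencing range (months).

33-39 months

Base offense level for counterfeiting: 19.
§1 applies: 19 − 3 = 16.
§2 applies: 16 + 2 = 18.
§3 applies (level before this adjustment is 18 < 19, so +1): 18 + 1 = 19.
§4 applies: 19 + 2 = 21.
§5 applies (level before this adjustment is 21 ≥ 6, so +4): 21 + 4 = 25.
§6 applies: 25 − 2 = 23.
Level 23 exceeds the maximum of 22; capped at 22.
Final offense level: 22.
Criminal history: 8 prior points → Category 1 (0-9).
Level 22 falls in the 22 band.
Grid: Level 22 × Category 1 = 33-39 months.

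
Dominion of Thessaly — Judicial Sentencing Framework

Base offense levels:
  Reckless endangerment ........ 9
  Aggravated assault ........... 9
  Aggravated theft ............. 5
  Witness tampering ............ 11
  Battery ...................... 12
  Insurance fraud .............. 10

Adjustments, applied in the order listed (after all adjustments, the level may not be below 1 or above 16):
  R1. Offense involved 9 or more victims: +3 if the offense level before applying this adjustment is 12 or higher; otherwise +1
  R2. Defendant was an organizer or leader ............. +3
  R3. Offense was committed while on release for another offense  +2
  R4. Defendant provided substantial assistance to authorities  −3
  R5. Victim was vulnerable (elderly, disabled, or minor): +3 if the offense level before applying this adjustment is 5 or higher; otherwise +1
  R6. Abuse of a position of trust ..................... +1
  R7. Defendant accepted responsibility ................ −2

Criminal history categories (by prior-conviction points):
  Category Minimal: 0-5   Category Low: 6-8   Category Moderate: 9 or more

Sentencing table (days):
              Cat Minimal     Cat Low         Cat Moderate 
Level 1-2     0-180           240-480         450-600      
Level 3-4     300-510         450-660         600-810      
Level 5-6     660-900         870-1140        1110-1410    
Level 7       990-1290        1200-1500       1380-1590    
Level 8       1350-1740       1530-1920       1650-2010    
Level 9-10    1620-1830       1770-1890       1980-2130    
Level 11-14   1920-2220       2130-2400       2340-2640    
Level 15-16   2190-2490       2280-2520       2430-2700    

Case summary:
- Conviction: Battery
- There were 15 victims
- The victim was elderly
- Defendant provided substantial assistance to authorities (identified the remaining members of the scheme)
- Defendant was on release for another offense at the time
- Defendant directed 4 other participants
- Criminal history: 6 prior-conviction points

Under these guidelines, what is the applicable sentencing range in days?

Base offense level for battery: 12.
R1 applies (level before this adjustment is 12 ≥ 12, so +3): 12 + 3 = 15.
R2 applies: 15 + 3 = 18.
R3 applies: 18 + 2 = 20.
R4 applies: 20 − 3 = 17.
R5 applies (level before this adjustment is 17 ≥ 5, so +3): 17 + 3 = 20.
R7 does not apply.
Level 20 exceeds the maximum of 16; capped at 16.
Final offense level: 16.
Criminal history: 6 prior points → Category Low (6-8).
Level 16 falls in the 15-16 band.
Grid: Level 15-16 × Category Low = 2280-2520 days.

2280-2520 days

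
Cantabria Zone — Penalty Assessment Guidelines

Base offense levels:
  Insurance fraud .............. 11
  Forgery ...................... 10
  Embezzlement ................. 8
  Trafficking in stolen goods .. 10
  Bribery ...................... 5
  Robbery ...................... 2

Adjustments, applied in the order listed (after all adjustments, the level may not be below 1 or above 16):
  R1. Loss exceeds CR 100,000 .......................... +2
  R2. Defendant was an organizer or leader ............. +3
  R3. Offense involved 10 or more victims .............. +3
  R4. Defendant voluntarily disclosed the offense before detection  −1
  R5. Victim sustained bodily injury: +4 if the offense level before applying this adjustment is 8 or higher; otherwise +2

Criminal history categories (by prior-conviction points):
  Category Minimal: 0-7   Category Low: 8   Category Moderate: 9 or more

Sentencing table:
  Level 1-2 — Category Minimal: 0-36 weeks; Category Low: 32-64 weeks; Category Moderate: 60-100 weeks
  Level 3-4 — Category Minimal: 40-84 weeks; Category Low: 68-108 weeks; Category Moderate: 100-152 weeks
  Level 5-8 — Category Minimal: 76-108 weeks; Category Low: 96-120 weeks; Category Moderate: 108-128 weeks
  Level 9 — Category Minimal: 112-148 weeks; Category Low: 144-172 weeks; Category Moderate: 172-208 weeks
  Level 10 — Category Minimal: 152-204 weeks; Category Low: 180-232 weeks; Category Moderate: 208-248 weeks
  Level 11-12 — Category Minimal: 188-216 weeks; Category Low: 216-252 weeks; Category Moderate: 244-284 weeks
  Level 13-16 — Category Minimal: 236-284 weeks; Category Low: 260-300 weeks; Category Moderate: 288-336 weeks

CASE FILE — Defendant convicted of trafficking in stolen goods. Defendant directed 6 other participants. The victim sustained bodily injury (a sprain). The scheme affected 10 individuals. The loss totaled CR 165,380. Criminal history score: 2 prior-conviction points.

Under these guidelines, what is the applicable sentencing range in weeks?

236-284 weeks

Base offense level for trafficking in stolen goods: 10.
R1 applies: 10 + 2 = 12.
R2 applies: 12 + 3 = 15.
R3 applies: 15 + 3 = 18.
R5 applies (level before this adjustment is 18 ≥ 8, so +4): 18 + 4 = 22.
Level 22 exceeds the maximum of 16; capped at 16.
Final offense level: 16.
Criminal history: 2 prior points → Category Minimal (0-7).
Level 16 falls in the 13-16 band.
Grid: Level 13-16 × Category Minimal = 236-284 weeks.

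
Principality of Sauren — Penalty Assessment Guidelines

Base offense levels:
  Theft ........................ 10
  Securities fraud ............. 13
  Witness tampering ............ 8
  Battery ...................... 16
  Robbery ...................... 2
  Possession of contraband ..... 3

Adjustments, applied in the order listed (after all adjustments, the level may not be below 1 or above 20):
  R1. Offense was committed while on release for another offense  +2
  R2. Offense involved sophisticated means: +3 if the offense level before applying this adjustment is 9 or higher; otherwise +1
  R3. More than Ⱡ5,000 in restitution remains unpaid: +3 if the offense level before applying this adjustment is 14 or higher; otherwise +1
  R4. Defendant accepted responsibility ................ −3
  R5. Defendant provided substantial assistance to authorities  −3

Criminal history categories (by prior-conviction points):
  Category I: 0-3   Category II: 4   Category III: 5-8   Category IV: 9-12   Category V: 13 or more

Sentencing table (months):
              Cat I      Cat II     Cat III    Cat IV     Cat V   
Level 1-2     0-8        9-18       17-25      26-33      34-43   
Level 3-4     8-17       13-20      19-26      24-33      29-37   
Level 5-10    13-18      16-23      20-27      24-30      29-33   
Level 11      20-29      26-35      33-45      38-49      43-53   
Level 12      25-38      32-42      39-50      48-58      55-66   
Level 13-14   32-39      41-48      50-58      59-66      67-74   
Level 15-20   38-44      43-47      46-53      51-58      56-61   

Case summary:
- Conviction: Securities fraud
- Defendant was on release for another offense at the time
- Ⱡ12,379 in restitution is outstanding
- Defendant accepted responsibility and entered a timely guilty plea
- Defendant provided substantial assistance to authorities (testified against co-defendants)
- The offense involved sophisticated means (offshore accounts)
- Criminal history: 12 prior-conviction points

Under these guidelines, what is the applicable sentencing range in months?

51-58 months

Base offense level for securities fraud: 13.
R1 applies: 13 + 2 = 15.
R2 applies (level before this adjustment is 15 ≥ 9, so +3): 15 + 3 = 18.
R3 applies (level before this adjustment is 18 ≥ 14, so +3): 18 + 3 = 21.
R4 applies: 21 − 3 = 18.
R5 applies: 18 − 3 = 15.
Final offense level: 15.
Criminal history: 12 prior points → Category IV (9-12).
Level 15 falls in the 15-20 band.
Grid: Level 15-20 × Category IV = 51-58 months.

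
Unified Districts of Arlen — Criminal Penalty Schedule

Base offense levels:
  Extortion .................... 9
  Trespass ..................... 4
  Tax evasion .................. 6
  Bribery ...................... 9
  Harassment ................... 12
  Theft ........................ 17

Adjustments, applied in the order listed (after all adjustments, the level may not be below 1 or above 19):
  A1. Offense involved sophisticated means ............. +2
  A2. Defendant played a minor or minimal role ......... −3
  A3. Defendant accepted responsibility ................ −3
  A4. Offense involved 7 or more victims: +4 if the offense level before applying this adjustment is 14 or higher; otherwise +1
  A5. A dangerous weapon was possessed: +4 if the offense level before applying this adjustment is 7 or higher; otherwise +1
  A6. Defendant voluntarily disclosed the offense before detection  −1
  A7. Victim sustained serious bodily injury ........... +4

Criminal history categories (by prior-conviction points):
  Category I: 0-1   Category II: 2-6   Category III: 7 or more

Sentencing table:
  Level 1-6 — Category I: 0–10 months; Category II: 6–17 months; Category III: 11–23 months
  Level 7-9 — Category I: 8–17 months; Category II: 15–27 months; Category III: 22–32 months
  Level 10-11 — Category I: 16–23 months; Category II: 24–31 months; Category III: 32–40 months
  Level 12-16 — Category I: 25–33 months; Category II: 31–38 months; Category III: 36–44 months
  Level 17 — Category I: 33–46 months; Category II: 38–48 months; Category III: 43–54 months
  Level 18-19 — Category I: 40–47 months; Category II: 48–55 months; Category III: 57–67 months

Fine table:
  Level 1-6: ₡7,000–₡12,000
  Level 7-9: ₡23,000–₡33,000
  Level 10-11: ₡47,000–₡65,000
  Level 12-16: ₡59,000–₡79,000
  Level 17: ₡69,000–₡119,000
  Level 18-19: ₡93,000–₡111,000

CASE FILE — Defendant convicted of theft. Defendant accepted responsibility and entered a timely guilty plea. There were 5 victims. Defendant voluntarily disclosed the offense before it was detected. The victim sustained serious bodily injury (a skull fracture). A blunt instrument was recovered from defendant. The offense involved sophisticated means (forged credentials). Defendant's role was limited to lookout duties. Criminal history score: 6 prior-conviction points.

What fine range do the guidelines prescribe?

Base offense level for theft: 17.
A1 applies: 17 + 2 = 19.
A2 applies: 19 − 3 = 16.
A3 applies: 16 − 3 = 13.
A4 does not apply.
A5 applies (level before this adjustment is 13 ≥ 7, so +4): 13 + 4 = 17.
A6 applies: 17 − 1 = 16.
A7 applies: 16 + 4 = 20.
Level 20 exceeds the maximum of 19; capped at 19.
Final offense level: 19.
Level 19 falls in the 18-19 band.
Fine table: Level 18-19 → ₡93,000–₡111,000.

₡93,000–₡111,000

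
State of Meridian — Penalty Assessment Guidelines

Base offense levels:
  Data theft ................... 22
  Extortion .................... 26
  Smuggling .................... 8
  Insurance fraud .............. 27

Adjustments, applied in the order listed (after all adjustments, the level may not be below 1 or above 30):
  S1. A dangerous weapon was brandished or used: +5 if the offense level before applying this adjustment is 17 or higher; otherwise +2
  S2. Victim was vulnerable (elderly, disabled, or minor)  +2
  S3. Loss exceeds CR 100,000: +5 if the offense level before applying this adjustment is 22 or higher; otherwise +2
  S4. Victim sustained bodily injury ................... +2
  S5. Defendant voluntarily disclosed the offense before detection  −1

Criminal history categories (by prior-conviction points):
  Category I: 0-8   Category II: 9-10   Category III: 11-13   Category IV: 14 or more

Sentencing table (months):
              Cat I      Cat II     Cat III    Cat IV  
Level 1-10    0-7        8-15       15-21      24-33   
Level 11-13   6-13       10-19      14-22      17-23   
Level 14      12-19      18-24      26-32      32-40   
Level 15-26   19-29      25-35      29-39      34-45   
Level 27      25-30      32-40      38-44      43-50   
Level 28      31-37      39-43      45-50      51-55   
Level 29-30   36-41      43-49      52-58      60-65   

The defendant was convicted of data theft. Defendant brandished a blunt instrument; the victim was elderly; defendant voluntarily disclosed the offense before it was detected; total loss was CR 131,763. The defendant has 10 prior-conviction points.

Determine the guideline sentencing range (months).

Base offense level for data theft: 22.
S1 applies (level before this adjustment is 22 ≥ 17, so +5): 22 + 5 = 27.
S2 applies: 27 + 2 = 29.
S3 applies (level before this adjustment is 29 ≥ 22, so +5): 29 + 5 = 34.
S4 does not apply.
S5 applies: 34 − 1 = 33.
Level 33 exceeds the maximum of 30; capped at 30.
Final offense level: 30.
Criminal history: 10 prior points → Category II (9-10).
Level 30 falls in the 29-30 band.
Grid: Level 29-30 × Category II = 43-49 months.

43-49 months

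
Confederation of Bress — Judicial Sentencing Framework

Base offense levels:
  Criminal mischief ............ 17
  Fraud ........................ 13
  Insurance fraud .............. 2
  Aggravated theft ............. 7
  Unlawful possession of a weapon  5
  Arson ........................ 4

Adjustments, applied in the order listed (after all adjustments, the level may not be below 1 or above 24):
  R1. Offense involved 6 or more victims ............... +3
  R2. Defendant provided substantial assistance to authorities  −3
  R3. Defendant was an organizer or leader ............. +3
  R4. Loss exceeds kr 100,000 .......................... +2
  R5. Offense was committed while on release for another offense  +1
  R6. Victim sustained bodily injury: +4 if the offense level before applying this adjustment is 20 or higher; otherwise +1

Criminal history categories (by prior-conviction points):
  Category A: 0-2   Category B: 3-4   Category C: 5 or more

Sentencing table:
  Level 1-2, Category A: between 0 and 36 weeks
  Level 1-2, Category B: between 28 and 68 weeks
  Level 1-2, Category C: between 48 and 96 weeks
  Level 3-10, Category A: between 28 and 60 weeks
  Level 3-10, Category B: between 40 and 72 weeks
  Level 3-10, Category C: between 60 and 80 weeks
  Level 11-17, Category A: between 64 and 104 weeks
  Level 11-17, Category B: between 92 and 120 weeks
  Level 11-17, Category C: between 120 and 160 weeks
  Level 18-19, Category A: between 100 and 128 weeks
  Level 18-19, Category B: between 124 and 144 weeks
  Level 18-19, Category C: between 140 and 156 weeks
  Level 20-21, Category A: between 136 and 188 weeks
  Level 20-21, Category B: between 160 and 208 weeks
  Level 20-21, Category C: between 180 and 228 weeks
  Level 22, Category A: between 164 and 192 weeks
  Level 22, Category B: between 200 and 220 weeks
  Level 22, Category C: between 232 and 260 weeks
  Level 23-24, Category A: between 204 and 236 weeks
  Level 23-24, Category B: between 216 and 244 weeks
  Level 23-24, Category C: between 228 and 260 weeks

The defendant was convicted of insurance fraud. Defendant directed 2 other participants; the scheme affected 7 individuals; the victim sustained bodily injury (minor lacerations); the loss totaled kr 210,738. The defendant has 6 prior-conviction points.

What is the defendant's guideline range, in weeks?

120-160 weeks

Base offense level for insurance fraud: 2.
R1 applies: 2 + 3 = 5.
R3 applies: 5 + 3 = 8.
R4 applies: 8 + 2 = 10.
R5 does not apply.
R6 applies (level before this adjustment is 10 < 20, so +1): 10 + 1 = 11.
Final offense level: 11.
Criminal history: 6 prior points → Category C (5+).
Level 11 falls in the 11-17 band.
Grid: Level 11-17 × Category C = 120-160 weeks.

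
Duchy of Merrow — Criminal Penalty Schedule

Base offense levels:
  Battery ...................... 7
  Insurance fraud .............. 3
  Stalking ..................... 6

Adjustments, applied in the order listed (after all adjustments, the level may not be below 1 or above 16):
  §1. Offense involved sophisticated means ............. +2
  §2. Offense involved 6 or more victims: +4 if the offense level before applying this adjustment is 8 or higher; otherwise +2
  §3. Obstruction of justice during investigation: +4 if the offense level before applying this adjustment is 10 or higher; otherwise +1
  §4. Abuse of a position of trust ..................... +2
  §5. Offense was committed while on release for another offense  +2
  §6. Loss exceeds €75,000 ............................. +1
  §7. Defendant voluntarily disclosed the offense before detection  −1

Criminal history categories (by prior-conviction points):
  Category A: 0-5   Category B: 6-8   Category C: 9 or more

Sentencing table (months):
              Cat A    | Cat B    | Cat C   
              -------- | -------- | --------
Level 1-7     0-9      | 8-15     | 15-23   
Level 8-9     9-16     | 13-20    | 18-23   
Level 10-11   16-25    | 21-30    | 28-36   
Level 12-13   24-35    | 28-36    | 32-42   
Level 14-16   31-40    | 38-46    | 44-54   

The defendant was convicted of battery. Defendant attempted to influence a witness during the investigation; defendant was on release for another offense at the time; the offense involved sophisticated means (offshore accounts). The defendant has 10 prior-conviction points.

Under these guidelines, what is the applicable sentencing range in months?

Base offense level for battery: 7.
§1 applies: 7 + 2 = 9.
§3 applies (level before this adjustment is 9 < 10, so +1): 9 + 1 = 10.
§5 applies: 10 + 2 = 12.
§7 does not apply.
Final offense level: 12.
Criminal history: 10 prior points → Category C (9+).
Level 12 falls in the 12-13 band.
Grid: Level 12-13 × Category C = 32-42 months.

32-42 months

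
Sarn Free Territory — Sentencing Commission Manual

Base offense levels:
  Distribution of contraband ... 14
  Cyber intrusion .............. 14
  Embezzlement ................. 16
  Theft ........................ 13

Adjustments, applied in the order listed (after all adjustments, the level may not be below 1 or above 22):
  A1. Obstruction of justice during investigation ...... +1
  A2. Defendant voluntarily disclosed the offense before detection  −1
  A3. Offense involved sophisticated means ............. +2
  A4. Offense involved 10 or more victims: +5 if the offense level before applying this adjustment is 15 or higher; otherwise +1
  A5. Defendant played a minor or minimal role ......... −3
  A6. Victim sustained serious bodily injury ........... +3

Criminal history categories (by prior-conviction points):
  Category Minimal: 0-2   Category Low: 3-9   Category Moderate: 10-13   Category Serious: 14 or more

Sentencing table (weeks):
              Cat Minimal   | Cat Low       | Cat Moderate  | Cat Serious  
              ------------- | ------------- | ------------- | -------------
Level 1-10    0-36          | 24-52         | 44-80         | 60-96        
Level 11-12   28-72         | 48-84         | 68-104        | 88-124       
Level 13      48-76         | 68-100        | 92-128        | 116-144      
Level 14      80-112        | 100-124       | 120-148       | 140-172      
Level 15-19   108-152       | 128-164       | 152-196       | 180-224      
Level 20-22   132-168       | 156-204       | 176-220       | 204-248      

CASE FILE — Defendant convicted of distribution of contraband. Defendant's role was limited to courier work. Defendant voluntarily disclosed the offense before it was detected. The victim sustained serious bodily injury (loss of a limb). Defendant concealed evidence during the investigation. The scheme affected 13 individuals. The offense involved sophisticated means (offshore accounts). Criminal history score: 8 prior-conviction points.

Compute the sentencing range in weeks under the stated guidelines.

156-204 weeks

Base offense level for distribution of contraband: 14.
A1 applies: 14 + 1 = 15.
A2 applies: 15 − 1 = 14.
A3 applies: 14 + 2 = 16.
A4 applies (level before this adjustment is 16 ≥ 15, so +5): 16 + 5 = 21.
A5 applies: 21 − 3 = 18.
A6 applies: 18 + 3 = 21.
Final offense level: 21.
Criminal history: 8 prior points → Category Low (3-9).
Level 21 falls in the 20-22 band.
Grid: Level 20-22 × Category Low = 156-204 weeks.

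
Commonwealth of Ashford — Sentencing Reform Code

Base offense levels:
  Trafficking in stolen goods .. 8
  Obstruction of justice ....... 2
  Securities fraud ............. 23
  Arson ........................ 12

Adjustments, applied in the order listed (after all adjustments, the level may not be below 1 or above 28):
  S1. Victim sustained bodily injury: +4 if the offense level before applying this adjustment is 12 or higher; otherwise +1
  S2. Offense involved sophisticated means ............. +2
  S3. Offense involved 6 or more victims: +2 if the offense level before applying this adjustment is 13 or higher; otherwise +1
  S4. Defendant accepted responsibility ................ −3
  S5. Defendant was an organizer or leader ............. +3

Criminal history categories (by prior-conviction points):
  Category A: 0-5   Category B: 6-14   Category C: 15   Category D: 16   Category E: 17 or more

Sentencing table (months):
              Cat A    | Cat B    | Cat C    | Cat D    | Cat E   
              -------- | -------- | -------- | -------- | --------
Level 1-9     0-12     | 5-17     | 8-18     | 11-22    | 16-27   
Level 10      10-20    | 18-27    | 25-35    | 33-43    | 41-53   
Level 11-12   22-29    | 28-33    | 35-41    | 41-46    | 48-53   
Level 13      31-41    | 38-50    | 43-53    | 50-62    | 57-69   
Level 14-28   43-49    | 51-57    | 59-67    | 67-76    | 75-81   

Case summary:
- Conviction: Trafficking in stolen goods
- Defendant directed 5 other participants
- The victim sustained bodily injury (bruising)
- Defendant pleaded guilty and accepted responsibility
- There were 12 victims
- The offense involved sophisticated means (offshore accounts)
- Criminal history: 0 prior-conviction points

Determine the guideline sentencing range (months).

22-29 months

Base offense level for trafficking in stolen goods: 8.
S1 applies (level before this adjustment is 8 < 12, so +1): 8 + 1 = 9.
S2 applies: 9 + 2 = 11.
S3 applies (level before this adjustment is 11 < 13, so +1): 11 + 1 = 12.
S4 applies: 12 − 3 = 9.
S5 applies: 9 + 3 = 12.
Final offense level: 12.
Criminal history: 0 prior points → Category A (0-5).
Level 12 falls in the 11-12 band.
Grid: Level 11-12 × Category A = 22-29 months.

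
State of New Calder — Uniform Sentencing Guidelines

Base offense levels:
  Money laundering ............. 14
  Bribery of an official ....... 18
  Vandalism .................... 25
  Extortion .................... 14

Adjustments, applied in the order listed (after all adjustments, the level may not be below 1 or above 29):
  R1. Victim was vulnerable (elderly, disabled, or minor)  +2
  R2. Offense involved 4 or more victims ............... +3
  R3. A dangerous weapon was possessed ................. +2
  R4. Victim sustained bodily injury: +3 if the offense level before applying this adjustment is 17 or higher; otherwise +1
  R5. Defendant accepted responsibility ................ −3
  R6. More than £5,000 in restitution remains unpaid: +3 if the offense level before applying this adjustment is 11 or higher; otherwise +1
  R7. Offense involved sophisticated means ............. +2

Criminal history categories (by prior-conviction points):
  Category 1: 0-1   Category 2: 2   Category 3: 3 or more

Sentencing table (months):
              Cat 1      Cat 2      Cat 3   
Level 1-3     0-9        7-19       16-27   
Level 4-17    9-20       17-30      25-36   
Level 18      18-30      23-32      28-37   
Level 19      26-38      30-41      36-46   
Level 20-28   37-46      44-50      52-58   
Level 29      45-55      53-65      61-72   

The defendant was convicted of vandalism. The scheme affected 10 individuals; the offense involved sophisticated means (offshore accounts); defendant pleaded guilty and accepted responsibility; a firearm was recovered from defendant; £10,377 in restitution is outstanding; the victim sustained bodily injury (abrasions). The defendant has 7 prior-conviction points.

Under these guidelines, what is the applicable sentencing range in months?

61-72 months

Base offense level for vandalism: 25.
R1 does not apply.
R2 applies: 25 + 3 = 28.
R3 applies: 28 + 2 = 30.
R4 applies (level before this adjustment is 30 ≥ 17, so +3): 30 + 3 = 33.
R5 applies: 33 − 3 = 30.
R6 applies (level before this adjustment is 30 ≥ 11, so +3): 30 + 3 = 33.
R7 applies: 33 + 2 = 35.
Level 35 exceeds the maximum of 29; capped at 29.
Final offense level: 29.
Criminal history: 7 prior points → Category 3 (3+).
Level 29 falls in the 29 band.
Grid: Level 29 × Category 3 = 61-72 months.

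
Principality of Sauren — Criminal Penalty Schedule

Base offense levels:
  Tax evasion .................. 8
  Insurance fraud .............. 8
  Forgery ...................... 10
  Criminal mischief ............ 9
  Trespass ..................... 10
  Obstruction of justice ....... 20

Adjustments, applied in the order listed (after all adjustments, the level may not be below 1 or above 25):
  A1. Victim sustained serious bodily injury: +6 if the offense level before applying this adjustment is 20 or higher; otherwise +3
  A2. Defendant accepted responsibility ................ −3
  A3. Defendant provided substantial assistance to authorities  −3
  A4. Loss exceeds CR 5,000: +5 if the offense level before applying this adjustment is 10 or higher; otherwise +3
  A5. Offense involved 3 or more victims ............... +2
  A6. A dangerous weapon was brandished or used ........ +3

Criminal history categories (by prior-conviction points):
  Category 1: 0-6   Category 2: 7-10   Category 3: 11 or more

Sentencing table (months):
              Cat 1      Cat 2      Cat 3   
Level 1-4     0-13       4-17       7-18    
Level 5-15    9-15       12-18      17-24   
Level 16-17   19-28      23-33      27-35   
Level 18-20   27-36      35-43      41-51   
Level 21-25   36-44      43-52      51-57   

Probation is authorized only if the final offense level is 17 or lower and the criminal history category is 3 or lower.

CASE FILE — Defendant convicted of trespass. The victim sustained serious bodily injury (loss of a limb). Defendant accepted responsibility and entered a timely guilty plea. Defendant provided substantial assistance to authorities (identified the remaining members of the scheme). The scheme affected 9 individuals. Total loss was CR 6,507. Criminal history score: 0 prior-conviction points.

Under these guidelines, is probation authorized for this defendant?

Base offense level for trespass: 10.
A1 applies (level before this adjustment is 10 < 20, so +3): 10 + 3 = 13.
A2 applies: 13 − 3 = 10.
A3 applies: 10 − 3 = 7.
A4 applies (level before this adjustment is 7 < 10, so +3): 7 + 3 = 10.
A5 applies: 10 + 2 = 12.
Final offense level: 12.
Criminal history: 0 prior points → Category 1 (0-6).
Level 12 falls in the 5-15 band.
Grid: Level 5-15 × Category 1 = 9-15 months.
Probation check: level 12 ≤ 17 and category 1 ≤ 3 → eligible.

Yes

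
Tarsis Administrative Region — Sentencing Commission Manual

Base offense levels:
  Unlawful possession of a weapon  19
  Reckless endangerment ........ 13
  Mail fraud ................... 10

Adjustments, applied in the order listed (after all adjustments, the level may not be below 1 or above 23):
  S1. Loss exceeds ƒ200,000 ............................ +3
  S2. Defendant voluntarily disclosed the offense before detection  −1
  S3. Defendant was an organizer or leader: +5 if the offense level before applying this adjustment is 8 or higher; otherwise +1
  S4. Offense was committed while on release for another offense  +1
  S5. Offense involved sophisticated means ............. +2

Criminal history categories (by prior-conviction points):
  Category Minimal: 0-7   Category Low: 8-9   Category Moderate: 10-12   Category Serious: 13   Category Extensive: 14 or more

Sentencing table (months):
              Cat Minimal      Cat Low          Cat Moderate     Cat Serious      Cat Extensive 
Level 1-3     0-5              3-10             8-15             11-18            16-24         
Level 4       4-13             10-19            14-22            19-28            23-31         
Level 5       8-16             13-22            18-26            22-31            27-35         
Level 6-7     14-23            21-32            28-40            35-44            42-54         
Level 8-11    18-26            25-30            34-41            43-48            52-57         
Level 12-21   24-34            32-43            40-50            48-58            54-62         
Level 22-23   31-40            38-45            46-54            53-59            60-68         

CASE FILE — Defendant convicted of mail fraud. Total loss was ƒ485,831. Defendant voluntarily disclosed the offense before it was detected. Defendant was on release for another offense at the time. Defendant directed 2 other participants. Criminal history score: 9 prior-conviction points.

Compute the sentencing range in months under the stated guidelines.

32-43 months

Base offense level for mail fraud: 10.
S1 applies: 10 + 3 = 13.
S2 applies: 13 − 1 = 12.
S3 applies (level before this adjustment is 12 ≥ 8, so +5): 12 + 5 = 17.
S4 applies: 17 + 1 = 18.
Final offense level: 18.
Criminal history: 9 prior points → Category Low (8-9).
Level 18 falls in the 12-21 band.
Grid: Level 12-21 × Category Low = 32-43 months.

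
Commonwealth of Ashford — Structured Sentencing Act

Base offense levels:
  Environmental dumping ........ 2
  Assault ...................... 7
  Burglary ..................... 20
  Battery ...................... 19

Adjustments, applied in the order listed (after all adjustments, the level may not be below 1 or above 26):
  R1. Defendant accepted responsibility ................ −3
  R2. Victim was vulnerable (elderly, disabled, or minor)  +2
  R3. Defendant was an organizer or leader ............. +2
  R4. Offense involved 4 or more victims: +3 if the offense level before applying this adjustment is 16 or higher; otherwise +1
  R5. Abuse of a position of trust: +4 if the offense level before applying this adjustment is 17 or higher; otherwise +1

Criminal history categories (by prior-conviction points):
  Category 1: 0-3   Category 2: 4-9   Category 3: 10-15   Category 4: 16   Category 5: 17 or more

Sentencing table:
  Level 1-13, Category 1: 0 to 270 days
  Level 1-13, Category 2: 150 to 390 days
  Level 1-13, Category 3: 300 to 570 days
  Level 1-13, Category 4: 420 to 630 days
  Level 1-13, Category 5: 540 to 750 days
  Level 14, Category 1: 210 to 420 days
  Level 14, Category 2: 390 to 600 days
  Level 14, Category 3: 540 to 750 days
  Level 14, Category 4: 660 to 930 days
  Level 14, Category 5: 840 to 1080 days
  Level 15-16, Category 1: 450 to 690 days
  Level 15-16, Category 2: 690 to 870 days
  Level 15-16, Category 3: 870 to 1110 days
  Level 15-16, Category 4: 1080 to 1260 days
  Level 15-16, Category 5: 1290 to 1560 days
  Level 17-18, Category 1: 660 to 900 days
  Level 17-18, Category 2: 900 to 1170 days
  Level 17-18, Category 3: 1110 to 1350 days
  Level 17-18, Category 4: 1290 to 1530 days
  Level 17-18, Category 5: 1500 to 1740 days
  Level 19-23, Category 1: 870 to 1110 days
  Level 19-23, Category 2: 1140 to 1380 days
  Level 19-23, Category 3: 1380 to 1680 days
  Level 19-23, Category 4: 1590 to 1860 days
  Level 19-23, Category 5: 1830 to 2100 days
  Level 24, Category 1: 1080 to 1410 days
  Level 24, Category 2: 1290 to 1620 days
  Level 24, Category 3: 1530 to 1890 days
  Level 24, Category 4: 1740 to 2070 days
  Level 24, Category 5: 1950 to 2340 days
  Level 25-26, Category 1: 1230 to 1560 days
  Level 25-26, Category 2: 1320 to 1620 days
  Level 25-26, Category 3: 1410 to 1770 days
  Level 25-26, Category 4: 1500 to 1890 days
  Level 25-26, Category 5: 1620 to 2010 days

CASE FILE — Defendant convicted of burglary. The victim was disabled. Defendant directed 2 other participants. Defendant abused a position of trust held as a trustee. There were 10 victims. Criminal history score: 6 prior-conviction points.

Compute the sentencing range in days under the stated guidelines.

Base offense level for burglary: 20.
R2 applies: 20 + 2 = 22.
R3 applies: 22 + 2 = 24.
R4 applies (level before this adjustment is 24 ≥ 16, so +3): 24 + 3 = 27.
R5 applies (level before this adjustment is 27 ≥ 17, so +4): 27 + 4 = 31.
Level 31 exceeds the maximum of 26; capped at 26.
Final offense level: 26.
Criminal history: 6 prior points → Category 2 (4-9).
Level 26 falls in the 25-26 band.
Grid: Level 25-26 × Category 2 = 1320-1620 days.

1320-1620 days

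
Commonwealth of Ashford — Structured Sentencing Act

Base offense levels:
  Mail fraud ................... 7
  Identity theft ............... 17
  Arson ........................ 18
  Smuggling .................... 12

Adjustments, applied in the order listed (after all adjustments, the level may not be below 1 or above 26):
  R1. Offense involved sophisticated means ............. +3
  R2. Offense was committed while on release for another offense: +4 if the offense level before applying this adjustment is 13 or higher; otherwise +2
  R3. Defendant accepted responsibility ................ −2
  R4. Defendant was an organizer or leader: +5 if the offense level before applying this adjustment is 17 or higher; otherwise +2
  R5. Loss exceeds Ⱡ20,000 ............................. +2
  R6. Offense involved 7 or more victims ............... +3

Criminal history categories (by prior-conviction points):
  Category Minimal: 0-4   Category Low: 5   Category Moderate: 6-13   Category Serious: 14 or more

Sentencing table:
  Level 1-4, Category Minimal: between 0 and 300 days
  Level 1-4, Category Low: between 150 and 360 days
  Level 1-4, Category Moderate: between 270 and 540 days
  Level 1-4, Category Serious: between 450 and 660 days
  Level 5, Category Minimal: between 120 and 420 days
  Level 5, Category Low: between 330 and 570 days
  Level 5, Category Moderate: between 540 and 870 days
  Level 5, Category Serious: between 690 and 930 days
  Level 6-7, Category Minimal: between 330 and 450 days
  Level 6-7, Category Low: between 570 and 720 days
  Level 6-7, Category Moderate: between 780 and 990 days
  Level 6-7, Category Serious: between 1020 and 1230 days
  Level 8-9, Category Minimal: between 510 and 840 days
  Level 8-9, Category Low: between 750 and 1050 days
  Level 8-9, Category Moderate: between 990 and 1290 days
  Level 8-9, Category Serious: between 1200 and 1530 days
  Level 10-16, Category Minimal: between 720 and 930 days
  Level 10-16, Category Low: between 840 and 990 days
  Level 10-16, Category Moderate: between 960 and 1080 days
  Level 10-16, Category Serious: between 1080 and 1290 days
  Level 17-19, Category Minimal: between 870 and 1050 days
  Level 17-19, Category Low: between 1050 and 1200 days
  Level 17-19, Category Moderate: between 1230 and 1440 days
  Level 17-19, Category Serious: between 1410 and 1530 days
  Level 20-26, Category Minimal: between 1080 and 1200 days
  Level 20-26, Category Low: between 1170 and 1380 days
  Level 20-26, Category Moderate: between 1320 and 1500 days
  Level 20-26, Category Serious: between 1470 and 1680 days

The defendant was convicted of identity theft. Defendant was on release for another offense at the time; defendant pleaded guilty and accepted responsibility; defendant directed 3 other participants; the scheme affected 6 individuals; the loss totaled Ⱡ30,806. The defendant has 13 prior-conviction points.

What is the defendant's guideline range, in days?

Base offense level for identity theft: 17.
R2 applies (level before this adjustment is 17 ≥ 13, so +4): 17 + 4 = 21.
R3 applies: 21 − 2 = 19.
R4 applies (level before this adjustment is 19 ≥ 17, so +5): 19 + 5 = 24.
R5 applies: 24 + 2 = 26.
Final offense level: 26.
Criminal history: 13 prior points → Category Moderate (6-13).
Level 26 falls in the 20-26 band.
Grid: Level 20-26 × Category Moderate = 1320-1500 days.

1320-1500 days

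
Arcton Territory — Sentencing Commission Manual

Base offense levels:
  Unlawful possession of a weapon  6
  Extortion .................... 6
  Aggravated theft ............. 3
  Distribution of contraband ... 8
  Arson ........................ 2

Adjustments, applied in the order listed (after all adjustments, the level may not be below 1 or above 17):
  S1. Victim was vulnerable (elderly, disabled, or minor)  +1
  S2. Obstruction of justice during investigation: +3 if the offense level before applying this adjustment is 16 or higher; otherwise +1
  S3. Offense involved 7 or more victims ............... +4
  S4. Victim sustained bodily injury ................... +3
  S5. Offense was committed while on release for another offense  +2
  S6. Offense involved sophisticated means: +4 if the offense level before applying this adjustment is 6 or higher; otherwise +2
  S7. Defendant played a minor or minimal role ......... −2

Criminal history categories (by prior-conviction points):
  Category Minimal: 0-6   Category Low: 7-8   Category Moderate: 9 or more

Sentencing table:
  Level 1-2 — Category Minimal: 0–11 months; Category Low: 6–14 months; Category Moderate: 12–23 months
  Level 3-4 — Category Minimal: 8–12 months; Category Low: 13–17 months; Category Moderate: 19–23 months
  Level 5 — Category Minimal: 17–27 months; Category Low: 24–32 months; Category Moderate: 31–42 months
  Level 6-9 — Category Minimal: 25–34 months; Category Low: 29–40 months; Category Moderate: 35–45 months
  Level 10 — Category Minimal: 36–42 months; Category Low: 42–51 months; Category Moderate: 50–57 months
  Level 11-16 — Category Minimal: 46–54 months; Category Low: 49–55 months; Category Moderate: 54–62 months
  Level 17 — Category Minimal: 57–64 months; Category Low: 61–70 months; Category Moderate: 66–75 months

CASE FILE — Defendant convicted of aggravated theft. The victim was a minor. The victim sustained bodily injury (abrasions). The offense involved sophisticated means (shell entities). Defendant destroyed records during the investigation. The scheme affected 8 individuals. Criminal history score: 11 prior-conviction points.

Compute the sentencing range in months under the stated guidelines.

54-62 months

Base offense level for aggravated theft: 3.
S1 applies: 3 + 1 = 4.
S2 applies (level before this adjustment is 4 < 16, so +1): 4 + 1 = 5.
S3 applies: 5 + 4 = 9.
S4 applies: 9 + 3 = 12.
S5 does not apply.
S6 applies (level before this adjustment is 12 ≥ 6, so +4): 12 + 4 = 16.
S7 does not apply.
Final offense level: 16.
Criminal history: 11 prior points → Category Moderate (9+).
Level 16 falls in the 11-16 band.
Grid: Level 11-16 × Category Moderate = 54-62 months.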